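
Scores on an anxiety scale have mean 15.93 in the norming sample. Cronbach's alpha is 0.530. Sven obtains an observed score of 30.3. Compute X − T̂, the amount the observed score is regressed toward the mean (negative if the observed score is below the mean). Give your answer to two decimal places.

6.75

T̂ = 0.530(30.3) + 0.470(15.93) = 16.0590 + 7.48710 = 23.5461 → 23.546
X − T̂ = 30.3 − 23.546 = 6.754 → 6.75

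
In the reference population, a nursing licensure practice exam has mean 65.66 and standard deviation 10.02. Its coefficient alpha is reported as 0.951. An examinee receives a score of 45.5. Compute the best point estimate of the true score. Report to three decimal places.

46.488

T̂ = ρX + (1 − ρ)μ
  = 0.951 × 45.5 + 0.049 × 65.66
  = 43.2705 + 3.21734
  = 46.4878
  ≈ 46.488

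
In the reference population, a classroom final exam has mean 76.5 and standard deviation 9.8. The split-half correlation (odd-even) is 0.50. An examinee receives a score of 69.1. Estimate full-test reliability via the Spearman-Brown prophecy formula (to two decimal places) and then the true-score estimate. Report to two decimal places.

Spearman-Brown: ρ = 2r/(1 + r) = 2(0.50)/(1 + 0.50) = 1.000/1.50 = 0.6667 → 0.67
Kelley's formula gives T̂ = 0.67·69.1 + 0.33·76.5 = 46.297 + 25.245 = 71.542.

71.54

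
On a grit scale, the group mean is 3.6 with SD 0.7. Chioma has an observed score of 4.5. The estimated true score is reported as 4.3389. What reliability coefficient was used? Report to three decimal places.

T̂ = ρX + (1 − ρ)μ  ⇒  T̂ − μ = ρ(X − μ)
ρ = (T̂ − μ)/(X − μ) = (4.3389 − 3.6) / (4.5 − 3.6) = 0.7389 / 0.9 = 0.82100

0.821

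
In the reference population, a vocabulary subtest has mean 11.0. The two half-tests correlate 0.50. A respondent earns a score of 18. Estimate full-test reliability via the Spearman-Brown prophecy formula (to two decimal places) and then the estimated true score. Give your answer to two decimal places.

Spearman-Brown: ρ = 2r/(1 + r) = 2(0.50)/(1 + 0.50) = 1.000/1.50 = 0.6667 → 0.67
T̂ = 0.67(18) + 0.33(11.0) = 12.06 + 3.630 = 15.690 → 15.69

15.69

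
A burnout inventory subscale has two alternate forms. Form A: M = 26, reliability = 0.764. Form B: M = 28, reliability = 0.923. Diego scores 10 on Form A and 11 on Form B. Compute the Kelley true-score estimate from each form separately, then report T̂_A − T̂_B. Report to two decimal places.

T̂_A = 0.764(10) + 0.236(26) = 13.7760
T̂_B = 0.923(11) + 0.077(28) = 12.3090
T̂_A − T̂_B = 1.4670

1.47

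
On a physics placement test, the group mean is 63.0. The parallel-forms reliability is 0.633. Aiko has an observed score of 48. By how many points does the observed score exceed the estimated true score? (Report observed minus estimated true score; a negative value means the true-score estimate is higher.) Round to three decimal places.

T̂ = 0.633(48) + 0.367(63.0) = 30.384 + 23.1210 = 53.50500 → 53.5050
X − T̂ = 48 − 53.5050 = -5.5050 → -5.505

-5.505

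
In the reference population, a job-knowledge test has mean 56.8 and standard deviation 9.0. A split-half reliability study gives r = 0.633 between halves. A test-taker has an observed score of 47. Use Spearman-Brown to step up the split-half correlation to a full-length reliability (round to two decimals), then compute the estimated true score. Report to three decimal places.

Spearman-Brown: ρ = 2r/(1 + r) = 2(0.633)/(1 + 0.633) = 1.2660/1.633 = 0.7753 → 0.78
T̂ = ρX + (1 − ρ)μ
  = 0.78 × 47 + 0.22 × 56.8
  = 36.66 + 12.496
  = 49.1560
  ≈ 49.156

49.156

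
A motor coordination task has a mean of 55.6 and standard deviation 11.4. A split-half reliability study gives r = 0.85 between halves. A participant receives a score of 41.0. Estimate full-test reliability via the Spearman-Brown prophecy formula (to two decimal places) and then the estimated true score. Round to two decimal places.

Spearman-Brown: ρ = 2r/(1 + r) = 2(0.85)/(1 + 0.85) = 1.700/1.85 = 0.9189 → 0.92
T̂ = 0.92(41.0) + 0.08(55.6) = 37.720 + 4.448 = 42.168 → 42.17

42.17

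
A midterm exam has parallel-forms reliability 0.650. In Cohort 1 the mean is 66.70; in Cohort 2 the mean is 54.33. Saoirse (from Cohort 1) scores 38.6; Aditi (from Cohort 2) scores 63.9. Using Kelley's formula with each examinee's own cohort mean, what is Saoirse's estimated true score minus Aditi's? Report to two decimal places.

T̂_Saoirse = 0.650(38.6) + 0.350(66.70) = 48.4350
T̂_Aditi = 0.650(63.9) + 0.350(54.33) = 60.5505
Difference = 48.4350 − 60.5505 = -12.1155

-12.12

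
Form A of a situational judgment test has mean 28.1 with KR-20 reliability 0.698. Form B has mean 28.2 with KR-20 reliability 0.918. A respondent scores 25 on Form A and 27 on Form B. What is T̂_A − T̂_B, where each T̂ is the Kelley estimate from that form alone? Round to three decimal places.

T̂_A = 0.698(25) + 0.302(28.1) = 25.93620
T̂_B = 0.918(27) + 0.082(28.2) = 27.09840
T̂_A − T̂_B = -1.16220

-1.162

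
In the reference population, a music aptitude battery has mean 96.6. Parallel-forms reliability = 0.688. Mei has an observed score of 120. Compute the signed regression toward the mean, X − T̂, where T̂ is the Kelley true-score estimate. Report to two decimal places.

Regress the observed score toward the mean by the unreliability: T̂ = 0.688·120 + 0.312·96.6 = 82.560 + 30.1392 = 112.6992.
X − T̂ = 120 − 112.699 = 7.301 → 7.30

7.30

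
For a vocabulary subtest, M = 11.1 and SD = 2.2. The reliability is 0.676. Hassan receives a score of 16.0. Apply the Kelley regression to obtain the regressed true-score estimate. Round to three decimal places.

14.412

T̂ = ρX + (1 − ρ)μ
  = 0.676 × 16.0 + 0.324 × 11.1
  = 10.8160 + 3.5964
  = 14.4124
  ≈ 14.412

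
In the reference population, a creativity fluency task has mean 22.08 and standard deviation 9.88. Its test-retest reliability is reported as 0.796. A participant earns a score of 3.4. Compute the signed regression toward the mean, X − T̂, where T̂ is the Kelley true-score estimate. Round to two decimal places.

Kelley's formula gives T̂ = 0.796·3.4 + 0.204·22.08 = 2.7064 + 4.50432 = 7.2107.
X − T̂ = 3.4 − 7.211 = -3.811 → -3.81

-3.81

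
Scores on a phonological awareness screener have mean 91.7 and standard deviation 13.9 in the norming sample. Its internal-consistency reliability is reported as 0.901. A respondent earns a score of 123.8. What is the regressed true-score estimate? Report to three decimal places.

120.622

T̂ = ρX + (1 − ρ)μ
  = 0.901 × 123.8 + 0.099 × 91.7
  = 111.5438 + 9.0783
  = 120.6221
  ≈ 120.622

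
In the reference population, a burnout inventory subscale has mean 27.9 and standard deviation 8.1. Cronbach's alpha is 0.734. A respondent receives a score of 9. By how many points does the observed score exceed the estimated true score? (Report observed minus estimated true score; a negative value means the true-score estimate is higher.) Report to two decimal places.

-5.03

Regress the observed score toward the mean by the unreliability: T̂ = 0.734·9 + 0.266·27.9 = 6.606 + 7.4214 = 14.0274.
X − T̂ = 9 − 14.027 = -5.027 → -5.03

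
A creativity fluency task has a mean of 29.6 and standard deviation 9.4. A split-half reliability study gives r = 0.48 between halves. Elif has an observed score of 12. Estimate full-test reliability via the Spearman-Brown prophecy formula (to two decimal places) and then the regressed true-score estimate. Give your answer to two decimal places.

18.16

Spearman-Brown: ρ = 2r/(1 + r) = 2(0.48)/(1 + 0.48) = 0.960/1.48 = 0.6486 → 0.65
T̂ = 0.65(12) + 0.35(29.6) = 7.80 + 10.360 = 18.160 → 18.16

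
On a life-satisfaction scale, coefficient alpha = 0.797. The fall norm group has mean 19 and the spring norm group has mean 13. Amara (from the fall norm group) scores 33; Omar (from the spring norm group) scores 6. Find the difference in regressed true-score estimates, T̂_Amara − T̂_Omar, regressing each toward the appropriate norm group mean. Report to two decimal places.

T̂_Amara = 0.797(33) + 0.203(19) = 30.1580
T̂_Omar = 0.797(6) + 0.203(13) = 7.4210
Difference = 30.1580 − 7.4210 = 22.7370

22.74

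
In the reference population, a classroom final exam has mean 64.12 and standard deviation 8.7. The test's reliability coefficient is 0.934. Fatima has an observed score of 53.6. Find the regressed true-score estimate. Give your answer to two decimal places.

Kelley's formula gives T̂ = 0.934·53.6 + 0.066·64.12 = 50.0624 + 4.23192 = 54.294.

54.29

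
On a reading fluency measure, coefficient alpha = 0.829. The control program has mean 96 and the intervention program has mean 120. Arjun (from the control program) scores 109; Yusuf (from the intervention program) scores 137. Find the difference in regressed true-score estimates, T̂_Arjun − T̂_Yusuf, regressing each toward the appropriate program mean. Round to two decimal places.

T̂_Arjun = 0.829(109) + 0.171(96) = 106.7770
T̂_Yusuf = 0.829(137) + 0.171(120) = 134.0930
Difference = 106.7770 − 134.0930 = -27.3160

-27.32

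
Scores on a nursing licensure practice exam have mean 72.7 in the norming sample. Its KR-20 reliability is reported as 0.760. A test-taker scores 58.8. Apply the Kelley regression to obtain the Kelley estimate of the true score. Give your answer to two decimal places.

62.14

Regress the observed score toward the mean by the unreliability: T̂ = 0.760·58.8 + 0.240·72.7 = 44.6880 + 17.4480 = 62.136.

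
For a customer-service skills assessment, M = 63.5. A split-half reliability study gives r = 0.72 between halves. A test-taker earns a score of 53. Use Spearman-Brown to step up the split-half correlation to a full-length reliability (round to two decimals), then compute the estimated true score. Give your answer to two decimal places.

54.68

Spearman-Brown: ρ = 2r/(1 + r) = 2(0.72)/(1 + 0.72) = 1.440/1.72 = 0.8372 → 0.84
T̂ = ρX + (1 − ρ)μ
  = 0.84 × 53 + 0.16 × 63.5
  = 44.52 + 10.160
  = 54.680
  ≈ 54.68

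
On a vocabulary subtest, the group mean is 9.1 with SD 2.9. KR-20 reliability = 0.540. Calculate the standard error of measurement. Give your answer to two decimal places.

SEM = SD · √(1 − ρ) = 2.9 × √0.460 = 2.9 × 0.6782 = 1.967

1.97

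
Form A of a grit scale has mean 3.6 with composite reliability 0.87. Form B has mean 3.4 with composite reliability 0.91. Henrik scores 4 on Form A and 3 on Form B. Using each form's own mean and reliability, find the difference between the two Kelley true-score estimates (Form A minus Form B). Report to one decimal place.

T̂_A = 0.87(4) + 0.13(3.6) = 3.948
T̂_B = 0.91(3) + 0.09(3.4) = 3.036
T̂_A − T̂_B = 0.912

0.9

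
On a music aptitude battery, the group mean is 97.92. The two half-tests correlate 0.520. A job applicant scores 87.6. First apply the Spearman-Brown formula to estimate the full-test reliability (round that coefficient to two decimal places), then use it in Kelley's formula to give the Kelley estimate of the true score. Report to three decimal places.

Spearman-Brown: ρ = 2r/(1 + r) = 2(0.520)/(1 + 0.520) = 1.0400/1.520 = 0.6842 → 0.68
T̂ = 0.68(87.6) + 0.32(97.92) = 59.568 + 31.3344 = 90.9024 → 90.902

90.902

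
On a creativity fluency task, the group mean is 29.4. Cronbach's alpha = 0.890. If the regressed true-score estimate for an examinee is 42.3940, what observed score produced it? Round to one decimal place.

44.0

T̂ = ρX + (1 − ρ)μ  ⇒  X = (T̂ − (1 − ρ)μ) / ρ
X = (42.3940 − 0.110 × 29.4) / 0.890 = (42.3940 − 3.2340) / 0.890 = 39.1600 / 0.890 = 44.000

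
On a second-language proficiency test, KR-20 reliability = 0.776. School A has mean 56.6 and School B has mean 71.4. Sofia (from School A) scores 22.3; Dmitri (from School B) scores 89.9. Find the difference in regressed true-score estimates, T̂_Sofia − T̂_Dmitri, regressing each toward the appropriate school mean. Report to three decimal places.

-55.773

T̂_Sofia = 0.776(22.3) + 0.224(56.6) = 29.98320
T̂_Dmitri = 0.776(89.9) + 0.224(71.4) = 85.75600
Difference = 29.98320 − 85.75600 = -55.77280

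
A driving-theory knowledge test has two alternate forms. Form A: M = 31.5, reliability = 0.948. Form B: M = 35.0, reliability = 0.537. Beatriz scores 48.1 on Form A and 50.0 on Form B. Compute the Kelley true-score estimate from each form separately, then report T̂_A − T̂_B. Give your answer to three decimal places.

4.182

T̂_A = 0.948(48.1) + 0.052(31.5) = 47.23680
T̂_B = 0.537(50.0) + 0.463(35.0) = 43.05500
T̂_A − T̂_B = 4.18180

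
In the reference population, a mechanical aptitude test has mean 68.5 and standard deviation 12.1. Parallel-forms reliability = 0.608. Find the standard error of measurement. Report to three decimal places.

SEM = SD · √(1 − ρ) = 12.1 × √0.392 = 12.1 × 0.6261 = 7.5758

7.576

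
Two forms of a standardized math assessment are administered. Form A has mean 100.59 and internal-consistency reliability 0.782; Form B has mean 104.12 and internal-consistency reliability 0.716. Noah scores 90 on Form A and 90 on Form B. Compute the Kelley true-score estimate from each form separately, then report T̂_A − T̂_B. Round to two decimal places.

T̂_A = 0.782(90) + 0.218(100.59) = 92.3086
T̂_B = 0.716(90) + 0.284(104.12) = 94.0101
T̂_A − T̂_B = -1.7015

-1.70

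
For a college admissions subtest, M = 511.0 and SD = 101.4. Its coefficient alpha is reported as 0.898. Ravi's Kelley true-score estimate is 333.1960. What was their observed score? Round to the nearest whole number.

T̂ = ρX + (1 − ρ)μ  ⇒  X = (T̂ − (1 − ρ)μ) / ρ
X = (333.1960 − 0.102 × 511.0) / 0.898 = (333.1960 − 52.1220) / 0.898 = 281.0740 / 0.898 = 313.00

313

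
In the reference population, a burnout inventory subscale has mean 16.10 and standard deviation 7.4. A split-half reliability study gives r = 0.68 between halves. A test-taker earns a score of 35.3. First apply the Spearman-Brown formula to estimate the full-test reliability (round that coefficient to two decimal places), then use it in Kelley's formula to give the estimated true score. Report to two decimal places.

Spearman-Brown: ρ = 2r/(1 + r) = 2(0.68)/(1 + 0.68) = 1.360/1.68 = 0.8095 → 0.81
Regress the observed score toward the mean by the unreliability: T̂ = 0.81·35.3 + 0.19·16.10 = 28.593 + 3.0590 = 31.652.

31.65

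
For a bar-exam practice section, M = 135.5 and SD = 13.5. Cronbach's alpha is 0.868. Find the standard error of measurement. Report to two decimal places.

SEM = SD · √(1 − ρ) = 13.5 × √0.132 = 13.5 × 0.3633 = 4.905

4.90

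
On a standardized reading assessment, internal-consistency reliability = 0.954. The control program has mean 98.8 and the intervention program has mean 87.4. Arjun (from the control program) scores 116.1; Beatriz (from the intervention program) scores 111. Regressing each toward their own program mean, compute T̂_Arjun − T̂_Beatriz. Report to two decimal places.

5.39

T̂_Arjun = 0.954(116.1) + 0.046(98.8) = 115.3042
T̂_Beatriz = 0.954(111) + 0.046(87.4) = 109.9144
Difference = 115.3042 − 109.9144 = 5.3898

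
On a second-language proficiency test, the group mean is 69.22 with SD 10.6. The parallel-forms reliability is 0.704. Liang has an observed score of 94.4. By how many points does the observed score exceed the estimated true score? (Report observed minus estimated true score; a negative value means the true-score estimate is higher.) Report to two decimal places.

7.45

T̂ = 0.704(94.4) + 0.296(69.22) = 66.4576 + 20.48912 = 86.9467 → 86.947
X − T̂ = 94.4 − 86.947 = 7.453 → 7.45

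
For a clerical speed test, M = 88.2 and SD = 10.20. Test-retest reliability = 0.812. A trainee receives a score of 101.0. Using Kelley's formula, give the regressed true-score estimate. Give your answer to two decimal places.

Kelley's formula gives T̂ = 0.812·101.0 + 0.188·88.2 = 82.0120 + 16.5816 = 98.594.

98.59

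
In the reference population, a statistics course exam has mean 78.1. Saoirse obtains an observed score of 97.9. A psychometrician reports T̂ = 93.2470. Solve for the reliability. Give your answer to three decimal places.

0.765

T̂ = ρX + (1 − ρ)μ  ⇒  T̂ − μ = ρ(X − μ)
ρ = (T̂ − μ)/(X − μ) = (93.2470 − 78.1) / (97.9 − 78.1) = 15.1470 / 19.8 = 0.76500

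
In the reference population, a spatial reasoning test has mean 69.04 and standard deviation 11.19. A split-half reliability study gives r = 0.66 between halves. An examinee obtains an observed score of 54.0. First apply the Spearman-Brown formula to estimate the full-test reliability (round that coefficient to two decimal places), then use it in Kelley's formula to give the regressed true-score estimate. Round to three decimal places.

57.008

Spearman-Brown: ρ = 2r/(1 + r) = 2(0.66)/(1 + 0.66) = 1.320/1.66 = 0.7952 → 0.80
T̂ = ρX + (1 − ρ)μ
  = 0.80 × 54.0 + 0.20 × 69.04
  = 43.200 + 13.8080
  = 57.0080
  ≈ 57.008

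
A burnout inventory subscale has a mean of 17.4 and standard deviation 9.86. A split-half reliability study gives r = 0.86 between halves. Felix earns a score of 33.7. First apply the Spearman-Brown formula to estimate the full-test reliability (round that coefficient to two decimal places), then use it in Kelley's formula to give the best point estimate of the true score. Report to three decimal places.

Spearman-Brown: ρ = 2r/(1 + r) = 2(0.86)/(1 + 0.86) = 1.720/1.86 = 0.9247 → 0.92
T̂ = 0.92(33.7) + 0.08(17.4) = 31.004 + 1.392 = 32.3960 → 32.396

32.396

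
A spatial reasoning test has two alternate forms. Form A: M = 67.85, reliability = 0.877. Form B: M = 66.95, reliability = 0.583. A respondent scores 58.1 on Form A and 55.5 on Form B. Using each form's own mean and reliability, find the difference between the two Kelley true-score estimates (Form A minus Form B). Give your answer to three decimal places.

-0.975

T̂_A = 0.877(58.1) + 0.123(67.85) = 59.29925
T̂_B = 0.583(55.5) + 0.417(66.95) = 60.27465
T̂_A − T̂_B = -0.97540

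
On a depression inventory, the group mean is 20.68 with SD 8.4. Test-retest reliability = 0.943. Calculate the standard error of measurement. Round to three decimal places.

2.005

SEM = SD · √(1 − ρ) = 8.4 × √0.057 = 8.4 × 0.2387 = 2.0055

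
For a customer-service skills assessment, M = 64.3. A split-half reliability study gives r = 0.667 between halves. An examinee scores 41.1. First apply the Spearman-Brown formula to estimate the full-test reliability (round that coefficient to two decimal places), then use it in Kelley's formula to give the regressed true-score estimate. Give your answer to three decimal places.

Spearman-Brown: ρ = 2r/(1 + r) = 2(0.667)/(1 + 0.667) = 1.3340/1.667 = 0.8002 → 0.80
T̂ = ρX + (1 − ρ)μ
  = 0.80 × 41.1 + 0.20 × 64.3
  = 32.880 + 12.860
  = 45.7400
  ≈ 45.740

45.740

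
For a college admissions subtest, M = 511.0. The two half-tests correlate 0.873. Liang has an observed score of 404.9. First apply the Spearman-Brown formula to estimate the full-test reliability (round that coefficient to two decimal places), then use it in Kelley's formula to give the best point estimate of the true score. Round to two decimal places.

412.33

Spearman-Brown: ρ = 2r/(1 + r) = 2(0.873)/(1 + 0.873) = 1.7460/1.873 = 0.9322 → 0.93
T̂ = 0.93(404.9) + 0.07(511.0) = 376.557 + 35.770 = 412.327 → 412.33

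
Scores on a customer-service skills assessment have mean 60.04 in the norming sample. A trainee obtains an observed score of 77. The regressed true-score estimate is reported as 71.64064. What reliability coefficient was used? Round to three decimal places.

T̂ = ρX + (1 − ρ)μ  ⇒  T̂ − μ = ρ(X − μ)
ρ = (T̂ − μ)/(X − μ) = (71.64064 − 60.04) / (77 − 60.04) = 11.60064 / 16.96 = 0.68400

0.684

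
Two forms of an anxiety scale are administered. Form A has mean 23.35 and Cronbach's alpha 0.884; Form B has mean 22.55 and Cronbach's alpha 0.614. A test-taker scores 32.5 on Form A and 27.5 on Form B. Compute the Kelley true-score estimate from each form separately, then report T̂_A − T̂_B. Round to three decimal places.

T̂_A = 0.884(32.5) + 0.116(23.35) = 31.43860
T̂_B = 0.614(27.5) + 0.386(22.55) = 25.58930
T̂_A − T̂_B = 5.84930

5.849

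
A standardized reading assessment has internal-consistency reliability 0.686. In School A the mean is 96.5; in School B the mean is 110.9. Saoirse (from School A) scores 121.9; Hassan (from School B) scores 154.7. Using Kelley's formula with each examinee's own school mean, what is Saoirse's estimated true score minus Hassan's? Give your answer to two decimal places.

-27.02

T̂_Saoirse = 0.686(121.9) + 0.314(96.5) = 113.9244
T̂_Hassan = 0.686(154.7) + 0.314(110.9) = 140.9468
Difference = 113.9244 − 140.9468 = -27.0224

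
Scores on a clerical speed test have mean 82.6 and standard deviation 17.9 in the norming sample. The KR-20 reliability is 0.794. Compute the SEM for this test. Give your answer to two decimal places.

SEM = SD · √(1 − ρ) = 17.9 × √0.206 = 17.9 × 0.4539 = 8.124

8.12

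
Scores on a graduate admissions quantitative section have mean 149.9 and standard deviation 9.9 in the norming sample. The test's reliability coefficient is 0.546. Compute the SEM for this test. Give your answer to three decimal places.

SEM = SD · √(1 − ρ) = 9.9 × √0.454 = 9.9 × 0.6738 = 6.6706

6.671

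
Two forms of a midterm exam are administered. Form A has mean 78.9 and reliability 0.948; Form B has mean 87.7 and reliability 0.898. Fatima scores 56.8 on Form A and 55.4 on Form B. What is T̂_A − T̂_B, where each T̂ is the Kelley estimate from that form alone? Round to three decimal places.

T̂_A = 0.948(56.8) + 0.052(78.9) = 57.94920
T̂_B = 0.898(55.4) + 0.102(87.7) = 58.69460
T̂_A − T̂_B = -0.74540

-0.745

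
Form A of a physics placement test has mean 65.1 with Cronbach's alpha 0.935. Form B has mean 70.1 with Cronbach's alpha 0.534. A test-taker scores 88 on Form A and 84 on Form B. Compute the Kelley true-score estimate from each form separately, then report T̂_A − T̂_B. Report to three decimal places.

T̂_A = 0.935(88) + 0.065(65.1) = 86.51150
T̂_B = 0.534(84) + 0.466(70.1) = 77.52260
T̂_A − T̂_B = 8.98890

8.989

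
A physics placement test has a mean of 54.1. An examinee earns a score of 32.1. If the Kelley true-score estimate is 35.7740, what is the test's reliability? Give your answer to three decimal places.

T̂ = ρX + (1 − ρ)μ  ⇒  T̂ − μ = ρ(X − μ)
ρ = (T̂ − μ)/(X − μ) = (35.7740 − 54.1) / (32.1 − 54.1) = -18.3260 / -22.0 = 0.83300

0.833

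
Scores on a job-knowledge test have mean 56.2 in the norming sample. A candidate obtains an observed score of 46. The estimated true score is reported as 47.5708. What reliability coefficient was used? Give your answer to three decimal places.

T̂ = ρX + (1 − ρ)μ  ⇒  T̂ − μ = ρ(X − μ)
ρ = (T̂ − μ)/(X − μ) = (47.5708 − 56.2) / (46 − 56.2) = -8.6292 / -10.2 = 0.84600

0.846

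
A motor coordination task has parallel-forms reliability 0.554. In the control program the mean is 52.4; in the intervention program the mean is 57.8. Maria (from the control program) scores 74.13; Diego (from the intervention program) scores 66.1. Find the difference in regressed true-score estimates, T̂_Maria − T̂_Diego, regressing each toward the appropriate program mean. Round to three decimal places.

T̂_Maria = 0.554(74.13) + 0.446(52.4) = 64.43842
T̂_Diego = 0.554(66.1) + 0.446(57.8) = 62.39820
Difference = 64.43842 − 62.39820 = 2.04022

2.040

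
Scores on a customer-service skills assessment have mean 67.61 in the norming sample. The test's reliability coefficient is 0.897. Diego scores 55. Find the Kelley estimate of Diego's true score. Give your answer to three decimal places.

56.299

T̂ = ρX + (1 − ρ)μ
  = 0.897 × 55 + 0.103 × 67.61
  = 49.335 + 6.96383
  = 56.2988
  ≈ 56.299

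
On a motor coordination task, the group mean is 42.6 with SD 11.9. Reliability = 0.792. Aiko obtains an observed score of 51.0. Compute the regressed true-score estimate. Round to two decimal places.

T̂ = 0.792(51.0) + 0.208(42.6) = 40.3920 + 8.8608 = 49.253 → 49.25

49.25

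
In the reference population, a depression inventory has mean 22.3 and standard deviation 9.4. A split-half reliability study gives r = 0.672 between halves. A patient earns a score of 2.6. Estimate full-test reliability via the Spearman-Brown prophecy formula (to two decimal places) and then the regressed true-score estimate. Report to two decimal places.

6.54

Spearman-Brown: ρ = 2r/(1 + r) = 2(0.672)/(1 + 0.672) = 1.3440/1.672 = 0.8038 → 0.80
T̂ = 0.80(2.6) + 0.20(22.3) = 2.080 + 4.460 = 6.540 → 6.54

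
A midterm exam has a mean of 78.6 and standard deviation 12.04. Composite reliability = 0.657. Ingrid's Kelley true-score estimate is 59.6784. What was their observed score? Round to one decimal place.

49.8

T̂ = ρX + (1 − ρ)μ  ⇒  X = (T̂ − (1 − ρ)μ) / ρ
X = (59.6784 − 0.343 × 78.6) / 0.657 = (59.6784 − 26.9598) / 0.657 = 32.7186 / 0.657 = 49.800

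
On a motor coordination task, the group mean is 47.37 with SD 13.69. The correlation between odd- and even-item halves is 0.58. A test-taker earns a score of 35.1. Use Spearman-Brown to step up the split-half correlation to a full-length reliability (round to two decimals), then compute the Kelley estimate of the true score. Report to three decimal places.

Spearman-Brown: ρ = 2r/(1 + r) = 2(0.58)/(1 + 0.58) = 1.160/1.58 = 0.7342 → 0.73
T̂ = ρX + (1 − ρ)μ
  = 0.73 × 35.1 + 0.27 × 47.37
  = 25.623 + 12.7899
  = 38.4129
  ≈ 38.413

38.413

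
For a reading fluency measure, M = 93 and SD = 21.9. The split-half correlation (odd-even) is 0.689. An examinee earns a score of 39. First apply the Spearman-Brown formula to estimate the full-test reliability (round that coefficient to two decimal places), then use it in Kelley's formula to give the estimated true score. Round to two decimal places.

48.72

Spearman-Brown: ρ = 2r/(1 + r) = 2(0.689)/(1 + 0.689) = 1.3780/1.689 = 0.8159 → 0.82
T̂ = ρX + (1 − ρ)μ
  = 0.82 × 39 + 0.18 × 93
  = 31.98 + 16.74
  = 48.720
  ≈ 48.72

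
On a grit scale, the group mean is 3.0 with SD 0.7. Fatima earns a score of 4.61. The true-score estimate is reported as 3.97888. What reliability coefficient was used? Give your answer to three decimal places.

T̂ = ρX + (1 − ρ)μ  ⇒  T̂ − μ = ρ(X − μ)
ρ = (T̂ − μ)/(X − μ) = (3.97888 − 3.0) / (4.61 − 3.0) = 0.97888 / 1.61 = 0.60800

0.608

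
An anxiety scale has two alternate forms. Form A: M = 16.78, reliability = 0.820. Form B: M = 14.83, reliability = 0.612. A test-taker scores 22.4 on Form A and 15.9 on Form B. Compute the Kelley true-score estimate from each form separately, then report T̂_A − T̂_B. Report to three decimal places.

5.904

T̂_A = 0.820(22.4) + 0.180(16.78) = 21.38840
T̂_B = 0.612(15.9) + 0.388(14.83) = 15.48484
T̂_A − T̂_B = 5.90356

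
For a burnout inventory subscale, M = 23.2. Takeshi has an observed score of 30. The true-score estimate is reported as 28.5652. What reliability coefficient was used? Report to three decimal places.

0.789

T̂ = ρX + (1 − ρ)μ  ⇒  T̂ − μ = ρ(X − μ)
ρ = (T̂ − μ)/(X − μ) = (28.5652 − 23.2) / (30 − 23.2) = 5.3652 / 6.8 = 0.78900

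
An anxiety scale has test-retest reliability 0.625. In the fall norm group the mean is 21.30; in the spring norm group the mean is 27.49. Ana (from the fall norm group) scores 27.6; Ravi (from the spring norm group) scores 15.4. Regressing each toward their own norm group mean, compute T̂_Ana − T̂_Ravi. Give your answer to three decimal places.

5.304

T̂_Ana = 0.625(27.6) + 0.375(21.30) = 25.23750
T̂_Ravi = 0.625(15.4) + 0.375(27.49) = 19.93375
Difference = 25.23750 − 19.93375 = 5.30375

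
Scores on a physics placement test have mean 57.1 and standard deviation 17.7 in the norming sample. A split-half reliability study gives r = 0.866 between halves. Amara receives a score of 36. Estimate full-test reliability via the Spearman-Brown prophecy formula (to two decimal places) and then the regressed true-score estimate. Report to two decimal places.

37.48

Spearman-Brown: ρ = 2r/(1 + r) = 2(0.866)/(1 + 0.866) = 1.7320/1.866 = 0.9282 → 0.93
T̂ = 0.93(36) + 0.07(57.1) = 33.48 + 3.997 = 37.477 → 37.48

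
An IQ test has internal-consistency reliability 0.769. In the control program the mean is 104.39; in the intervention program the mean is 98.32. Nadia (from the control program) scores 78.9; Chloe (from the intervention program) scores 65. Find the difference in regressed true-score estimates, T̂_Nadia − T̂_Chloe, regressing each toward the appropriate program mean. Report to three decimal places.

T̂_Nadia = 0.769(78.9) + 0.231(104.39) = 84.78819
T̂_Chloe = 0.769(65) + 0.231(98.32) = 72.69692
Difference = 84.78819 − 72.69692 = 12.09127

12.091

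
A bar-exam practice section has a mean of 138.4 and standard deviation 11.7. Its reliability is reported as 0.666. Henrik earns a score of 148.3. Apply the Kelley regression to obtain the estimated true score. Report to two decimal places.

144.99

T̂ = 0.666(148.3) + 0.334(138.4) = 98.7678 + 46.2256 = 144.993 → 144.99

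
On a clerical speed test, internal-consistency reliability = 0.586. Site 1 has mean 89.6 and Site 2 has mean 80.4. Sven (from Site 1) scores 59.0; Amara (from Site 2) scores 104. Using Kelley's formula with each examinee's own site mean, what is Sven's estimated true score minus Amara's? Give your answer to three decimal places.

T̂_Sven = 0.586(59.0) + 0.414(89.6) = 71.66840
T̂_Amara = 0.586(104) + 0.414(80.4) = 94.22960
Difference = 71.66840 − 94.22960 = -22.56120

-22.561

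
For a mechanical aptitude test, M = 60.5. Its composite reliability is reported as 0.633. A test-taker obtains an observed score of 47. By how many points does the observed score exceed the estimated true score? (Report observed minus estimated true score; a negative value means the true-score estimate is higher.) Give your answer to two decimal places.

-4.95

Regress the observed score toward the mean by the unreliability: T̂ = 0.633·47 + 0.367·60.5 = 29.751 + 22.2035 = 51.9545.
X − T̂ = 47 − 51.954 = -4.954 → -4.95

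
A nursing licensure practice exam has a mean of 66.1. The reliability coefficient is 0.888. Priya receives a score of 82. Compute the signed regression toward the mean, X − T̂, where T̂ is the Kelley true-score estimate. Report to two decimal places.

Kelley's formula gives T̂ = 0.888·82 + 0.112·66.1 = 72.816 + 7.4032 = 80.2192.
X − T̂ = 82 − 80.219 = 1.781 → 1.78

1.78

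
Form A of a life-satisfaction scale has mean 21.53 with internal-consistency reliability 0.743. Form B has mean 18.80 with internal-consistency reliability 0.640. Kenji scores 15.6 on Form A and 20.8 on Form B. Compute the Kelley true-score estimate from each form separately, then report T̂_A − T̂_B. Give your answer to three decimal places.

-2.956

T̂_A = 0.743(15.6) + 0.257(21.53) = 17.12401
T̂_B = 0.640(20.8) + 0.360(18.80) = 20.08000
T̂_A − T̂_B = -2.95599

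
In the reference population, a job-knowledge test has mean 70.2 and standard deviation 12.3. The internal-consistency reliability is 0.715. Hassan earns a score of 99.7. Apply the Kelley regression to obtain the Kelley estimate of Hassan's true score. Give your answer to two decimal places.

T̂ = ρX + (1 − ρ)μ
  = 0.715 × 99.7 + 0.285 × 70.2
  = 71.2855 + 20.0070
  = 91.292
  ≈ 91.29

91.29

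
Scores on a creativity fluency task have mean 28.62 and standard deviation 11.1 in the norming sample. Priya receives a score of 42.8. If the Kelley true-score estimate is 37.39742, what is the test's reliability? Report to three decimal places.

0.619

T̂ = ρX + (1 − ρ)μ  ⇒  T̂ − μ = ρ(X − μ)
ρ = (T̂ − μ)/(X − μ) = (37.39742 − 28.62) / (42.8 − 28.62) = 8.77742 / 14.18 = 0.61900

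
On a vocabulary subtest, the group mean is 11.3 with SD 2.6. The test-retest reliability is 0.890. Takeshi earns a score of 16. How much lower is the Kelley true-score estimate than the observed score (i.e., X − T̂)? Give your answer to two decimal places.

0.52

Weight the observed score by reliability and the mean by (1 − reliability): T̂ = 0.890·16 + 0.110·11.3 = 14.240 + 1.2430 = 15.4830.
X − T̂ = 16 − 15.483 = 0.517 → 0.52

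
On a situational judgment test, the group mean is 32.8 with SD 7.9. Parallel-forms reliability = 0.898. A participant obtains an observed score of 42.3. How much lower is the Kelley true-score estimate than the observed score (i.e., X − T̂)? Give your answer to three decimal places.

0.969

Kelley's formula gives T̂ = 0.898·42.3 + 0.102·32.8 = 37.9854 + 3.3456 = 41.33100.
X − T̂ = 42.3 − 41.3310 = 0.9690 → 0.969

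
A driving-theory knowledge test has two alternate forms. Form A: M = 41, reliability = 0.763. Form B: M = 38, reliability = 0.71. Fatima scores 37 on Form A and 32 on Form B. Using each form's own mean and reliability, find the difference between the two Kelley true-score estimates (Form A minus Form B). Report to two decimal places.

T̂_A = 0.763(37) + 0.237(41) = 37.9480
T̂_B = 0.71(32) + 0.29(38) = 33.7400
T̂_A − T̂_B = 4.2080

4.21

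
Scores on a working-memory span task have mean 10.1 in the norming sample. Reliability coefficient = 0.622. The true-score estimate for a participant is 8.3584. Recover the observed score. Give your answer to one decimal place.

T̂ = ρX + (1 − ρ)μ  ⇒  X = (T̂ − (1 − ρ)μ) / ρ
X = (8.3584 − 0.378 × 10.1) / 0.622 = (8.3584 − 3.8178) / 0.622 = 4.5406 / 0.622 = 7.300

7.3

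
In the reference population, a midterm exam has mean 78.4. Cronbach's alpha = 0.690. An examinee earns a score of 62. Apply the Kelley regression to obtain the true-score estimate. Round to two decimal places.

Regress the observed score toward the mean by the unreliability: T̂ = 0.690·62 + 0.310·78.4 = 42.780 + 24.3040 = 67.084.

67.08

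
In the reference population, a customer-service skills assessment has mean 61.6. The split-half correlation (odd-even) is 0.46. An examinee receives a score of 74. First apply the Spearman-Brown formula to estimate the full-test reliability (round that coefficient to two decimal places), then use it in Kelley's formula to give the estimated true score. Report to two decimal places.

Spearman-Brown: ρ = 2r/(1 + r) = 2(0.46)/(1 + 0.46) = 0.920/1.46 = 0.6301 → 0.63
Regress the observed score toward the mean by the unreliability: T̂ = 0.63·74 + 0.37·61.6 = 46.62 + 22.792 = 69.412.

69.41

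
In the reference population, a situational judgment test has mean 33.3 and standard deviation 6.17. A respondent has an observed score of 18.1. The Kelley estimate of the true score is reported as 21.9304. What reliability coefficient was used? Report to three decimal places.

0.748

T̂ = ρX + (1 − ρ)μ  ⇒  T̂ − μ = ρ(X − μ)
ρ = (T̂ − μ)/(X − μ) = (21.9304 − 33.3) / (18.1 − 33.3) = -11.3696 / -15.2 = 0.74800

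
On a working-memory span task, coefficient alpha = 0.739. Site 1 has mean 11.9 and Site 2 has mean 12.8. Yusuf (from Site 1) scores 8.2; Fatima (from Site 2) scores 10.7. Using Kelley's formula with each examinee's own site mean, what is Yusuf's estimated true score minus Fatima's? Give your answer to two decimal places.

T̂_Yusuf = 0.739(8.2) + 0.261(11.9) = 9.1657
T̂_Fatima = 0.739(10.7) + 0.261(12.8) = 11.2481
Difference = 9.1657 − 11.2481 = -2.0824

-2.08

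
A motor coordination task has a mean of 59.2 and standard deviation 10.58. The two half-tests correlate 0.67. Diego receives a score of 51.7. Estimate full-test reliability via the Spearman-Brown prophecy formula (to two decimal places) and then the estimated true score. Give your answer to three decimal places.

Spearman-Brown: ρ = 2r/(1 + r) = 2(0.67)/(1 + 0.67) = 1.340/1.67 = 0.8024 → 0.80
T̂ = ρX + (1 − ρ)μ
  = 0.80 × 51.7 + 0.20 × 59.2
  = 41.360 + 11.840
  = 53.2000
  ≈ 53.200

53.200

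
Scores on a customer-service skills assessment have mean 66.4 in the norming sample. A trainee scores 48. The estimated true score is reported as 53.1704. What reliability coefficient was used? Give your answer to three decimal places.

T̂ = ρX + (1 − ρ)μ  ⇒  T̂ − μ = ρ(X − μ)
ρ = (T̂ − μ)/(X − μ) = (53.1704 − 66.4) / (48 − 66.4) = -13.2296 / -18.4 = 0.71900

0.719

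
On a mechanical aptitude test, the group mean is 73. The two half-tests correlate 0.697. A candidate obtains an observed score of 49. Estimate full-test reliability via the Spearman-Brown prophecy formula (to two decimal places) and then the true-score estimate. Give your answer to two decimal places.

53.32

Spearman-Brown: ρ = 2r/(1 + r) = 2(0.697)/(1 + 0.697) = 1.3940/1.697 = 0.8214 → 0.82
T̂ = ρX + (1 − ρ)μ
  = 0.82 × 49 + 0.18 × 73
  = 40.18 + 13.14
  = 53.320
  ≈ 53.32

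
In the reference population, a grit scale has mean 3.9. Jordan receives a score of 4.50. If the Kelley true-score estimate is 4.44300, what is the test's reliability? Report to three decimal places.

T̂ = ρX + (1 − ρ)μ  ⇒  T̂ − μ = ρ(X − μ)
ρ = (T̂ − μ)/(X − μ) = (4.44300 − 3.9) / (4.50 − 3.9) = 0.54300 / 0.60 = 0.90500

0.905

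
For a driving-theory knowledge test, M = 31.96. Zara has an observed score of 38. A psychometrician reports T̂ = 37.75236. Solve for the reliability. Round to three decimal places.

T̂ = ρX + (1 − ρ)μ  ⇒  T̂ − μ = ρ(X − μ)
ρ = (T̂ − μ)/(X − μ) = (37.75236 − 31.96) / (38 − 31.96) = 5.79236 / 6.04 = 0.95900

0.959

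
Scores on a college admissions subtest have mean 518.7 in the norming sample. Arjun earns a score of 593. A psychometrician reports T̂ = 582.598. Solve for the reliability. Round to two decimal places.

T̂ = ρX + (1 − ρ)μ  ⇒  T̂ − μ = ρ(X − μ)
ρ = (T̂ − μ)/(X − μ) = (582.598 − 518.7) / (593 − 518.7) = 63.898 / 74.3 = 0.8600

0.86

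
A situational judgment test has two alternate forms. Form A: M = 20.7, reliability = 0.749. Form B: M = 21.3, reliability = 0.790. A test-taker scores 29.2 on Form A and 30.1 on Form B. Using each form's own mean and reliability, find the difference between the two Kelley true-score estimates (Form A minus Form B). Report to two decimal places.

T̂_A = 0.749(29.2) + 0.251(20.7) = 27.0665
T̂_B = 0.790(30.1) + 0.210(21.3) = 28.2520
T̂_A − T̂_B = -1.1855

-1.19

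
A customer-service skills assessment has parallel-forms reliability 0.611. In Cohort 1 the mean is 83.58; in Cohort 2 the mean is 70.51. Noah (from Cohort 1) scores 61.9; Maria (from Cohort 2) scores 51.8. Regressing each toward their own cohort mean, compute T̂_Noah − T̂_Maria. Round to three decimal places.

11.255

T̂_Noah = 0.611(61.9) + 0.389(83.58) = 70.33352
T̂_Maria = 0.611(51.8) + 0.389(70.51) = 59.07819
Difference = 70.33352 − 59.07819 = 11.25533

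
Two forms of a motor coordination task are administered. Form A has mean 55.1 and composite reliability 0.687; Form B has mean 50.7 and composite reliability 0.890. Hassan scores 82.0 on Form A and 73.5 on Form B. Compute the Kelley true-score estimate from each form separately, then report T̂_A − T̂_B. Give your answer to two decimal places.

T̂_A = 0.687(82.0) + 0.313(55.1) = 73.5803
T̂_B = 0.890(73.5) + 0.110(50.7) = 70.9920
T̂_A − T̂_B = 2.5883

2.59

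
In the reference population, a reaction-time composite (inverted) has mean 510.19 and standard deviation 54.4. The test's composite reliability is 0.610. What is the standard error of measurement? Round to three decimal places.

33.973

SEM = SD · √(1 − ρ) = 54.4 × √0.390 = 54.4 × 0.6245 = 33.9728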